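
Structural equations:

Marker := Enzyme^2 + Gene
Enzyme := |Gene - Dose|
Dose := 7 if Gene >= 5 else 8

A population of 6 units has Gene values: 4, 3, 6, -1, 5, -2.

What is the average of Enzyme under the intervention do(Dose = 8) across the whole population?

do(Dose=8) breaks Dose's dependence on Gene. With Dose=8 fixed, Enzyme across the units is 4, 5, 2, 9, 3, 10, mean 5.5.

5.5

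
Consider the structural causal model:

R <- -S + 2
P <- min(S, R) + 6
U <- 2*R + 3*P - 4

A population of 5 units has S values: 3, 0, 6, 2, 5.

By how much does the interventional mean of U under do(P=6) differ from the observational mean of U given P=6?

Every unit gets P=6 under the intervention. U values become 12, 18, 6, 14, 8; E[U|do(P=6)] = 11.6.
Conditioning on P=6 selects the 2 unit(s) with S ∈ {0, 2}. Their U values: 18, 14. Mean = 16.
Difference = 11.6 − 16 = -4.4.

-4.4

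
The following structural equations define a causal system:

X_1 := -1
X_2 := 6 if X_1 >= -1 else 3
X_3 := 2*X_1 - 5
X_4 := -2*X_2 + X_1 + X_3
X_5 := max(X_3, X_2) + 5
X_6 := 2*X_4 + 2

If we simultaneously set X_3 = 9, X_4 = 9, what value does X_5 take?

14

Setting X_3 = 9, X_4 = 9 by intervention discards those variables' equations.
X_2 = 6 if X_1 >= -1 else 3  [with X_1=-1]  = 6
X_5 = max(X_3, X_2) + 5  [with X_3=9, X_2=6]  = 14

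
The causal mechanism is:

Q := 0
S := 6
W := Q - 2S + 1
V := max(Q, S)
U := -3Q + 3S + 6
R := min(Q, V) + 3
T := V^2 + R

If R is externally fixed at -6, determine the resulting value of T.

30

Intervening sets R = -6 and removes its equation (R := min(Q, V) + 3).
V = max(Q, S)  [with Q=0, S=6]  = 6
T = V^2 + R  [with V=6, R=-6]  = 30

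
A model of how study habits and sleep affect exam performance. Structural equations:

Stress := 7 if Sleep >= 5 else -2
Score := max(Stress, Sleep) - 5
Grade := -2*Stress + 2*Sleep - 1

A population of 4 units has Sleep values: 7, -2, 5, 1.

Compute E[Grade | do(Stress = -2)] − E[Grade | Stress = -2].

6.5

do(Stress=-2) breaks Stress's dependence on Sleep. With Stress=-2 fixed, Grade across the units is 17, -1, 13, 5, mean 8.5.
E[Grade|Stress=-2] averages over only the 2 units with Stress=-2 (Sleep = -2, 1): Grade = -1, 5, mean 2.
Difference = 8.5 − 2 = 6.5.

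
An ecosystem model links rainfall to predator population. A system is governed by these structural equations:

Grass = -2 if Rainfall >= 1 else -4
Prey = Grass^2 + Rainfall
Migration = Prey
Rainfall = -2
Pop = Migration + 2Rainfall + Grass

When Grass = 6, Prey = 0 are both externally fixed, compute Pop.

Under do(Grass = 6, Prey = 0), each intervened variable's structural equation is replaced by its fixed value.
Migration = Prey  [with Prey=0]  = 0
Pop = Migration + 2Rainfall + Grass  [with Migration=0, Rainfall=-2, Grass=6]  = 2

2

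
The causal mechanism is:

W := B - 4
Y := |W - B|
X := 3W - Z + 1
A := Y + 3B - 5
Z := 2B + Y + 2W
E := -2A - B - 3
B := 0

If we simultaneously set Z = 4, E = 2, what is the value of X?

Under do(Z = 4, E = 2), each intervened variable's structural equation is replaced by its fixed value.
W = B - 4  [with B=0]  = -4
X = 3W - Z + 1  [with W=-4, Z=4]  = -15

-15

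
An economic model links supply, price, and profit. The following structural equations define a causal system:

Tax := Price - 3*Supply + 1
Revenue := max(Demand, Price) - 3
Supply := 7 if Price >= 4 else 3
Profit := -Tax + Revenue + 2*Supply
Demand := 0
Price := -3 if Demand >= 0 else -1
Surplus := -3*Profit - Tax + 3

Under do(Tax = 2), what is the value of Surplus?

-2

Under do(Tax=2), the mechanism Tax := Price - 3*Supply + 1 is discarded; Tax is fixed at 2.
Price = -3 if Demand >= 0 else -1  [with Demand=0]  = -3
Supply = 7 if Price >= 4 else 3  [with Price=-3]  = 3
Revenue = max(Demand, Price) - 3  [with Demand=0, Price=-3]  = -3
Profit = -Tax + Revenue + 2*Supply  [with Tax=2, Revenue=-3, Supply=3]  = 1
Surplus = -3*Profit - Tax + 3  [with Profit=1, Tax=2]  = -2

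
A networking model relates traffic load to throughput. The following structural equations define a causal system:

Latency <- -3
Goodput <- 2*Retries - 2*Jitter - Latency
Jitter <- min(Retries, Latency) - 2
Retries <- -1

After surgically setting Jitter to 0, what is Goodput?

1

The intervention breaks the incoming arrows to Jitter: Jitter <- min(Retries, Latency) - 2 no longer applies, and Jitter = 0.
Goodput = 2*Retries - 2*Jitter - Latency  [with Retries=-1, Jitter=0, Latency=-3]  = 1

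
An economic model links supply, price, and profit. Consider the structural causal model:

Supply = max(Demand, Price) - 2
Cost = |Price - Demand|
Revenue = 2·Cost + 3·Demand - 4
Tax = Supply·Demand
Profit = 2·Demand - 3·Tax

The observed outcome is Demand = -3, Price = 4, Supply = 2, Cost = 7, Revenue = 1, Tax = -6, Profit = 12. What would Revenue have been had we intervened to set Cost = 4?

Intervening sets Cost = 4 and removes its equation (Cost = |Price - Demand|).
Revenue = 2·Cost + 3·Demand - 4  [with Cost=4, Demand=-3]  = -5

-5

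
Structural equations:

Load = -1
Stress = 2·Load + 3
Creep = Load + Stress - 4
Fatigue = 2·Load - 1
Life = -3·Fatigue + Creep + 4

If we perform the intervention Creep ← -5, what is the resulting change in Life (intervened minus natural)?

-1

do(Creep=-5) replaces the equation Creep = Load + Stress - 4 with the constant Creep = -5.
Fatigue = 2·Load - 1  [with Load=-1]  = -3
Life = -3·Fatigue + Creep + 4  [with Fatigue=-3, Creep=-5]  = 8
Without intervention: Stress = 2·Load + 3  [with Load=-1]  = 1; Creep = Load + Stress - 4  [with Load=-1, Stress=1]  = -4; Fatigue = 2·Load - 1  [with Load=-1]  = -3; Life = -3·Fatigue + Creep + 4  [with Fatigue=-3, Creep=-4]  = 9.
Change = 8 − 9 = -1.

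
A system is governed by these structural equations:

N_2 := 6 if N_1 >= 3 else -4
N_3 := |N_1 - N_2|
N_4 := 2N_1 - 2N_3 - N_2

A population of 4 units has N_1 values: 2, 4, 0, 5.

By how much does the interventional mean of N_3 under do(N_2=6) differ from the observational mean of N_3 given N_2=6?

1.75

Every unit gets N_2=6 under the intervention. N_3 values become 4, 2, 6, 1; E[N_3|do(N_2=6)] = 3.25.
Observing N_2=6 restricts to units where N_2's equation naturally yields 6: N_1 ∈ {4, 5}. In that subpopulation N_3 = 2, 1, mean 1.5.
Difference = 3.25 − 1.5 = 1.75.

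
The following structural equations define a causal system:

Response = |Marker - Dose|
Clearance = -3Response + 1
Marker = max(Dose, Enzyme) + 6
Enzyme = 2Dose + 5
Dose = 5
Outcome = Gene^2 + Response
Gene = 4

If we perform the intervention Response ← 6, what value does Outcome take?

22

Under do(Response=6), the mechanism Response = |Marker - Dose| is discarded; Response is fixed at 6.
Outcome = Gene^2 + Response  [with Gene=4, Response=6]  = 22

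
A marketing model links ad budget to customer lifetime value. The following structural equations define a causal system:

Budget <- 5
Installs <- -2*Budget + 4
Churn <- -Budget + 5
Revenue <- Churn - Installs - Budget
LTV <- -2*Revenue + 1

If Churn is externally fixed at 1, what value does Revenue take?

2

The intervention breaks the incoming arrows to Churn: Churn <- -Budget + 5 no longer applies, and Churn = 1.
Installs = -2*Budget + 4  [with Budget=5]  = -6
Revenue = Churn - Installs - Budget  [with Churn=1, Installs=-6, Budget=5]  = 2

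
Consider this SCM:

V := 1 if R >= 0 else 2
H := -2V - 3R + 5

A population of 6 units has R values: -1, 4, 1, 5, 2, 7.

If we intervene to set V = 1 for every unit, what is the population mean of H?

Every unit gets V=1 under the intervention. H values become 6, -9, 0, -12, -3, -18; E[H|do(V=1)] = -6.

-6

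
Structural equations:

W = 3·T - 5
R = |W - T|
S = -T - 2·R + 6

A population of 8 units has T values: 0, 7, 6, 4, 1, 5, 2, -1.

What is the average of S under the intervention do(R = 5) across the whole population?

-7

do(R=5) breaks R's dependence on T. With R=5 fixed, S across the units is -4, -11, -10, -8, -5, -9, -6, -3, mean -7.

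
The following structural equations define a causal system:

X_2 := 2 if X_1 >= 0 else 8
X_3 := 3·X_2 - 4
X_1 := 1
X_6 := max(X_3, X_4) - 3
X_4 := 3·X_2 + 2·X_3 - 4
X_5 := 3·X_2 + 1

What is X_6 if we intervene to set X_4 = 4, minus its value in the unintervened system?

-2

Under do(X_4=4), the mechanism X_4 := 3·X_2 + 2·X_3 - 4 is discarded; X_4 is fixed at 4.
X_2 = 2 if X_1 >= 0 else 8  [with X_1=1]  = 2
X_3 = 3·X_2 - 4  [with X_2=2]  = 2
X_6 = max(X_3, X_4) - 3  [with X_3=2, X_4=4]  = 1
Without intervention: X_2 = 2 if X_1 >= 0 else 8  [with X_1=1]  = 2; X_3 = 3·X_2 - 4  [with X_2=2]  = 2; X_4 = 3·X_2 + 2·X_3 - 4  [with X_2=2, X_3=2]  = 6; X_6 = max(X_3, X_4) - 3  [with X_3=2, X_4=6]  = 3.
Change = 1 − 3 = -2.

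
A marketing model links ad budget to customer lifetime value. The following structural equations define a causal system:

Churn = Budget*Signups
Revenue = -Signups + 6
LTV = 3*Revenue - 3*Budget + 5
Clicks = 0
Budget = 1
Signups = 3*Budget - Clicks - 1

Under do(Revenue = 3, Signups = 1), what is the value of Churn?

1

Under do(Revenue = 3, Signups = 1), each intervened variable's structural equation is replaced by its fixed value.
Churn = Budget*Signups  [with Budget=1, Signups=1]  = 1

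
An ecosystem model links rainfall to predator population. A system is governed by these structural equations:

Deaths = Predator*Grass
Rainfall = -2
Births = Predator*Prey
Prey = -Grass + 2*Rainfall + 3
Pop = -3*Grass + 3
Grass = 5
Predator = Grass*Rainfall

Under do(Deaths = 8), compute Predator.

-10

do(Deaths=8) replaces the equation Deaths = Predator*Grass with the constant Deaths = 8.
No directed path runs from Deaths to Predator, so Predator keeps its natural value.
Predator = Grass*Rainfall  [with Grass=5, Rainfall=-2]  = -10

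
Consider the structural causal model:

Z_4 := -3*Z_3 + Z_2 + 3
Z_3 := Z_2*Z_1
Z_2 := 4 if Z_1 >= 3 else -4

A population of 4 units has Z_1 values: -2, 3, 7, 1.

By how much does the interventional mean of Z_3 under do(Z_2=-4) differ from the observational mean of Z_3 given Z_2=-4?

The intervention sets Z_2=-4 in all 4 units regardless of Z_1. Recomputing Z_3 per unit gives 8, -12, -28, -4; average -9.
Observing Z_2=-4 restricts to units where Z_2's equation naturally yields -4: Z_1 ∈ {-2, 1}. In that subpopulation Z_3 = 8, -4, mean 2.
Difference = -9 − 2 = -11.

-11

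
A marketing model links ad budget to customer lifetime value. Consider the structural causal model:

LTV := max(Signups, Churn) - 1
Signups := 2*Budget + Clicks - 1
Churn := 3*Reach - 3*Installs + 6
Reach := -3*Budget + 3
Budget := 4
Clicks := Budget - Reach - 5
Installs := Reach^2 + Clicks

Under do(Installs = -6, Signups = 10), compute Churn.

The joint intervention fixes Installs = -6, Signups = 10, removing each variable's own equation.
Reach = -3*Budget + 3  [with Budget=4]  = -9
Churn = 3*Reach - 3*Installs + 6  [with Reach=-9, Installs=-6]  = -3

-3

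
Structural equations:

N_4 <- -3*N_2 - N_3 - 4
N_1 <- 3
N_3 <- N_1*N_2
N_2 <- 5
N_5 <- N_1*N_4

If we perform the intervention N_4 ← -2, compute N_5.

Intervening sets N_4 = -2 and removes its equation (N_4 <- -3*N_2 - N_3 - 4).
N_5 = N_1*N_4  [with N_1=3, N_4=-2]  = -6

-6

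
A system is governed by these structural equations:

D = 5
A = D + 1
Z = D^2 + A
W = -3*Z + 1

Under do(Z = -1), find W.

4

The intervention breaks the incoming arrows to Z: Z = D^2 + A no longer applies, and Z = -1.
W = -3*Z + 1  [with Z=-1]  = 4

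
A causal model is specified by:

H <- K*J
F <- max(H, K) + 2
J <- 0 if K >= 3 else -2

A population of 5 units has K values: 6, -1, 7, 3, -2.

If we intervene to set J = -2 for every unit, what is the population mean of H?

do(J=-2) breaks J's dependence on K. With J=-2 fixed, H across the units is -12, 2, -14, -6, 4, mean -5.2.

-5.2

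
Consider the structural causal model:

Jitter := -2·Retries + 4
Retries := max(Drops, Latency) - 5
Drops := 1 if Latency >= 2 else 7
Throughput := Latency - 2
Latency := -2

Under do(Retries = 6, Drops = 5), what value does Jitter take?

The joint intervention fixes Retries = 6, Drops = 5, removing each variable's own equation.
Jitter = -2·Retries + 4  [with Retries=6]  = -8

-8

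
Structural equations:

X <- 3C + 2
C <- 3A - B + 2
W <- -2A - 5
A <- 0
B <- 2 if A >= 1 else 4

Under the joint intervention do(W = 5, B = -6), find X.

Setting W = 5, B = -6 by intervention discards those variables' equations.
C = 3A - B + 2  [with A=0, B=-6]  = 8
X = 3C + 2  [with C=8]  = 26

26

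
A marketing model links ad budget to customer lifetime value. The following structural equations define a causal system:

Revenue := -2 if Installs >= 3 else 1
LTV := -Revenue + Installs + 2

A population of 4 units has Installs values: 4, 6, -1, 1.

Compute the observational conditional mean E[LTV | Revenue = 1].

1

Observing Revenue=1 restricts to units where Revenue's equation naturally yields 1: Installs ∈ {-1, 1}. In that subpopulation LTV = 0, 2, mean 1.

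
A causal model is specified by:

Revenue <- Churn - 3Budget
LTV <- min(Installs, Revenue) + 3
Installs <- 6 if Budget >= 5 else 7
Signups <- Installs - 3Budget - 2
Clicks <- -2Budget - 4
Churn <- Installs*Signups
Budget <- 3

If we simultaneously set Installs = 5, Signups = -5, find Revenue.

-34

Setting Installs = 5, Signups = -5 by intervention discards those variables' equations.
Churn = Installs*Signups  [with Installs=5, Signups=-5]  = -25
Revenue = Churn - 3Budget  [with Churn=-25, Budget=3]  = -34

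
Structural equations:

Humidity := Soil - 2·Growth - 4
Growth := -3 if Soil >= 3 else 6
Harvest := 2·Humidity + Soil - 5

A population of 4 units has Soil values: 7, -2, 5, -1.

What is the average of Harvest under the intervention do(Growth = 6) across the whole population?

-30.25

The intervention sets Growth=6 in all 4 units regardless of Soil. Recomputing Harvest per unit gives -16, -43, -22, -40; average -30.25.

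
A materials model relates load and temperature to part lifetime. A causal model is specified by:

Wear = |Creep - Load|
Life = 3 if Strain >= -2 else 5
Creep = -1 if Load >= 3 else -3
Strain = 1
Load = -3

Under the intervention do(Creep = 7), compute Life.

3

do(Creep=7) replaces the equation Creep = -1 if Load >= 3 else -3 with the constant Creep = 7.
Life is not downstream of the intervention, so its value is determined by the original equations.
Life = 3 if Strain >= -2 else 5  [with Strain=1]  = 3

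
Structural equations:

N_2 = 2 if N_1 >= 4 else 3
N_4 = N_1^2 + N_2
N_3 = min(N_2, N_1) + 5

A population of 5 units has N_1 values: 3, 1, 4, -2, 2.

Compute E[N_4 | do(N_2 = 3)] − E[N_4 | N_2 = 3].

The intervention sets N_2=3 in all 5 units regardless of N_1. Recomputing N_4 per unit gives 12, 4, 19, 7, 7; average 9.8.
Conditioning on N_2=3 selects the 4 unit(s) with N_1 ∈ {3, 1, -2, 2}. Their N_4 values: 12, 4, 7, 7. Mean = 7.5.
Difference = 9.8 − 7.5 = 2.3.

2.3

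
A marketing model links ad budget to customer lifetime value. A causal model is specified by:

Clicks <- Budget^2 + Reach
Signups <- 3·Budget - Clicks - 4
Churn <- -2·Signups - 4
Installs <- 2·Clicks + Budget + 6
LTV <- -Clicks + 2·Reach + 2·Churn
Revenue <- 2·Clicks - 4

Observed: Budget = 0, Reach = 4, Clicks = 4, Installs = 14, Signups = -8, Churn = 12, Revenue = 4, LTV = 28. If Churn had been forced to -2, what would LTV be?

0

Intervening sets Churn = -2 and removes its equation (Churn <- -2·Signups - 4).
Clicks = Budget^2 + Reach  [with Budget=0, Reach=4]  = 4
LTV = -Clicks + 2·Reach + 2·Churn  [with Clicks=4, Reach=4, Churn=-2]  = 0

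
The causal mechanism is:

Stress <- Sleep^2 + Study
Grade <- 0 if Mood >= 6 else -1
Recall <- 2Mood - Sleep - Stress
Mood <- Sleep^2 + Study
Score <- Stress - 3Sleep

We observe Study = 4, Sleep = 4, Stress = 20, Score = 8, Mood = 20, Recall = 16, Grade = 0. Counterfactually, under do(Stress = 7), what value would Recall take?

The intervention breaks the incoming arrows to Stress: Stress <- Sleep^2 + Study no longer applies, and Stress = 7.
Mood = Sleep^2 + Study  [with Sleep=4, Study=4]  = 20
Recall = 2Mood - Sleep - Stress  [with Mood=20, Sleep=4, Stress=7]  = 29

29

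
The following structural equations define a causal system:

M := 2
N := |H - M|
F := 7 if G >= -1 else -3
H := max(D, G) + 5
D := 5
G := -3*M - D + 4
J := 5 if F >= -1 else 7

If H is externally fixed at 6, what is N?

Intervening sets H = 6 and removes its equation (H := max(D, G) + 5).
N = |H - M|  [with H=6, M=2]  = 4

4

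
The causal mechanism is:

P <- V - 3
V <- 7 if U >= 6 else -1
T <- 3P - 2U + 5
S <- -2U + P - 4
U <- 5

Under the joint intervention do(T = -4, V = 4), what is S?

Setting T = -4, V = 4 by intervention discards those variables' equations.
P = V - 3  [with V=4]  = 1
S = -2U + P - 4  [with U=5, P=1]  = -13

-13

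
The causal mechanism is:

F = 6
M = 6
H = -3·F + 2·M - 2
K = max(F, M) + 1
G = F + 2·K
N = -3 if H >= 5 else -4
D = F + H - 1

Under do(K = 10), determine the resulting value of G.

Intervening sets K = 10 and removes its equation (K = max(F, M) + 1).
G = F + 2·K  [with F=6, K=10]  = 26

26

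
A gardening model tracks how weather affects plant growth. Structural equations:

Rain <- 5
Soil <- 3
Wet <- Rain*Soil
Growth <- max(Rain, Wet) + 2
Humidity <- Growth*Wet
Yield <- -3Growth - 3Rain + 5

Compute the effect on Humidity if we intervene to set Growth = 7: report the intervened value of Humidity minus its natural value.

-150

Intervening sets Growth = 7 and removes its equation (Growth <- max(Rain, Wet) + 2).
Wet = Rain*Soil  [with Rain=5, Soil=3]  = 15
Humidity = Growth*Wet  [with Growth=7, Wet=15]  = 105
Without intervention: Wet = Rain*Soil  [with Rain=5, Soil=3]  = 15; Growth = max(Rain, Wet) + 2  [with Rain=5, Wet=15]  = 17; Humidity = Growth*Wet  [with Growth=17, Wet=15]  = 255.
Change = 105 − 255 = -150.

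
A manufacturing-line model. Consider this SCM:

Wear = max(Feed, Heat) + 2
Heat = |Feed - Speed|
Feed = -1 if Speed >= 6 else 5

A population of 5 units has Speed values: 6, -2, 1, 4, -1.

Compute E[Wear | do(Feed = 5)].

The intervention sets Feed=5 in all 5 units regardless of Speed. Recomputing Wear per unit gives 7, 9, 7, 7, 8; average 7.6.

7.6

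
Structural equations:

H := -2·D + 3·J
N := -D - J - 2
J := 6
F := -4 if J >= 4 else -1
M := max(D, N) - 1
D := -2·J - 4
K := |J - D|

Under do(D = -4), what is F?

-4

Under do(D=-4), the mechanism D := -2·J - 4 is discarded; D is fixed at -4.
Since F is not a descendant of the intervened variable, it is unaffected.
F = -4 if J >= 4 else -1  [with J=6]  = -4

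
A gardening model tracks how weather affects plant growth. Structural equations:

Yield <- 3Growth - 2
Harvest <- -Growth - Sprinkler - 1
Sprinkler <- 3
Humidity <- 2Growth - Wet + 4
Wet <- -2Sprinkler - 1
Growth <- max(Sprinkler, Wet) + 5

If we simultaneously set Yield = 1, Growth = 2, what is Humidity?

Under do(Yield = 1, Growth = 2), each intervened variable's structural equation is replaced by its fixed value.
Wet = -2Sprinkler - 1  [with Sprinkler=3]  = -7
Humidity = 2Growth - Wet + 4  [with Growth=2, Wet=-7]  = 15

15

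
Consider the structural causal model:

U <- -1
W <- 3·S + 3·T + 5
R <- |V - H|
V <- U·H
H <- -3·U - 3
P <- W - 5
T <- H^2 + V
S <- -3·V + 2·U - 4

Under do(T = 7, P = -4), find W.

8

The joint intervention fixes T = 7, P = -4, removing each variable's own equation.
H = -3·U - 3  [with U=-1]  = 0
V = U·H  [with U=-1, H=0]  = 0
S = -3·V + 2·U - 4  [with V=0, U=-1]  = -6
W = 3·S + 3·T + 5  [with S=-6, T=7]  = 8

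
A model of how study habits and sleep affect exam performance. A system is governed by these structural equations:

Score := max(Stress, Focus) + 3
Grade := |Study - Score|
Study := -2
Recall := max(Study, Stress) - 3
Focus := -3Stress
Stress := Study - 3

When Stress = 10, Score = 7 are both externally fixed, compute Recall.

7

Setting Stress = 10, Score = 7 by intervention discards those variables' equations.
Recall = max(Study, Stress) - 3  [with Study=-2, Stress=10]  = 7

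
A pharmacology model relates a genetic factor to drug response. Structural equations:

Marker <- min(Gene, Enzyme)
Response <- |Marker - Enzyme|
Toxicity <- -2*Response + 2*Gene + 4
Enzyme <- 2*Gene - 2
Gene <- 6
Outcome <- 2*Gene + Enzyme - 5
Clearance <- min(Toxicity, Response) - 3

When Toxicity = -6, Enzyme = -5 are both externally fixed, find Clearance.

The joint intervention fixes Toxicity = -6, Enzyme = -5, removing each variable's own equation.
Marker = min(Gene, Enzyme)  [with Gene=6, Enzyme=-5]  = -5
Response = |Marker - Enzyme|  [with Marker=-5, Enzyme=-5]  = 0
Clearance = min(Toxicity, Response) - 3  [with Toxicity=-6, Response=0]  = -9

-9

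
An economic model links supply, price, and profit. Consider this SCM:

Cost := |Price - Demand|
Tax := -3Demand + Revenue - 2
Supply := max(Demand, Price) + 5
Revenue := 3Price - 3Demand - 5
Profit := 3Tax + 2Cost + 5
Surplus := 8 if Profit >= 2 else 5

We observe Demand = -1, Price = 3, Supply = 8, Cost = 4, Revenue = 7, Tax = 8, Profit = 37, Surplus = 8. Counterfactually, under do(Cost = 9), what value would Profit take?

The intervention breaks the incoming arrows to Cost: Cost := |Price - Demand| no longer applies, and Cost = 9.
Revenue = 3Price - 3Demand - 5  [with Price=3, Demand=-1]  = 7
Tax = -3Demand + Revenue - 2  [with Demand=-1, Revenue=7]  = 8
Profit = 3Tax + 2Cost + 5  [with Tax=8, Cost=9]  = 47

47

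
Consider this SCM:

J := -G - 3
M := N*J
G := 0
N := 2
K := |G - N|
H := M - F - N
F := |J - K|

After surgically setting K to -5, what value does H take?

The intervention breaks the incoming arrows to K: K := |G - N| no longer applies, and K = -5.
J = -G - 3  [with G=0]  = -3
F = |J - K|  [with J=-3, K=-5]  = 2
M = N*J  [with N=2, J=-3]  = -6
H = M - F - N  [with M=-6, F=2, N=2]  = -10

-10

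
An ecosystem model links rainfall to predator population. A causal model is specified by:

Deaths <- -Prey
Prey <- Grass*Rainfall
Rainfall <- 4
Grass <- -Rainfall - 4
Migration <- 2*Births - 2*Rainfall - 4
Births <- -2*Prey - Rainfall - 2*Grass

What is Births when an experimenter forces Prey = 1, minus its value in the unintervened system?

The intervention breaks the incoming arrows to Prey: Prey <- Grass*Rainfall no longer applies, and Prey = 1.
Grass = -Rainfall - 4  [with Rainfall=4]  = -8
Births = -2*Prey - Rainfall - 2*Grass  [with Prey=1, Rainfall=4, Grass=-8]  = 10
Without intervention: Grass = -Rainfall - 4  [with Rainfall=4]  = -8; Prey = Grass*Rainfall  [with Grass=-8, Rainfall=4]  = -32; Births = -2*Prey - Rainfall - 2*Grass  [with Prey=-32, Rainfall=4, Grass=-8]  = 76.
Change = 10 − 76 = -66.

-66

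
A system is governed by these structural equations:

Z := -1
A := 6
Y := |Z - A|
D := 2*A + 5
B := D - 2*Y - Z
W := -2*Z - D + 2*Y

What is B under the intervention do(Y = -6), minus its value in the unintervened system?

do(Y=-6) replaces the equation Y := |Z - A| with the constant Y = -6.
D = 2*A + 5  [with A=6]  = 17
B = D - 2*Y - Z  [with D=17, Y=-6, Z=-1]  = 30
Without intervention: Y = |Z - A|  [with Z=-1, A=6]  = 7; D = 2*A + 5  [with A=6]  = 17; B = D - 2*Y - Z  [with D=17, Y=7, Z=-1]  = 4.
Change = 30 − 4 = 26.

26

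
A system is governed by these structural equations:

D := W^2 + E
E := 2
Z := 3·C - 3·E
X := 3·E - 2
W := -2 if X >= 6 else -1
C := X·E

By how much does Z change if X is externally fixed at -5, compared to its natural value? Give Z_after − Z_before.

Under do(X=-5), the mechanism X := 3·E - 2 is discarded; X is fixed at -5.
C = X·E  [with X=-5, E=2]  = -10
Z = 3·C - 3·E  [with C=-10, E=2]  = -36
Without intervention: X = 3·E - 2  [with E=2]  = 4; C = X·E  [with X=4, E=2]  = 8; Z = 3·C - 3·E  [with C=8, E=2]  = 18.
Change = -36 − 18 = -54.

-54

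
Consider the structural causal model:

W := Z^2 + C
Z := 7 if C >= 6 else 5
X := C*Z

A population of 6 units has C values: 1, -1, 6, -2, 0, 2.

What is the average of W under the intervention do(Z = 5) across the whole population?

26

Under do(Z=5), Z's equation is replaced by Z=5 for every unit. Per-unit W: 26, 24, 31, 23, 25, 27. Mean = 26.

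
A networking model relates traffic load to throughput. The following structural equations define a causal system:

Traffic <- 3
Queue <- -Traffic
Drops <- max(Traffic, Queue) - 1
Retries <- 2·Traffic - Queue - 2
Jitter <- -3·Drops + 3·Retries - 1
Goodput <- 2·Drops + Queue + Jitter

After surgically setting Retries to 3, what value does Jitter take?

2

Intervening sets Retries = 3 and removes its equation (Retries <- 2·Traffic - Queue - 2).
Queue = -Traffic  [with Traffic=3]  = -3
Drops = max(Traffic, Queue) - 1  [with Traffic=3, Queue=-3]  = 2
Jitter = -3·Drops + 3·Retries - 1  [with Drops=2, Retries=3]  = 2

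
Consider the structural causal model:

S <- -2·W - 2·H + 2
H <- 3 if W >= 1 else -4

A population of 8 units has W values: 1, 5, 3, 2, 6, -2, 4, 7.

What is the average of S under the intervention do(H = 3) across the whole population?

-10.5

Every unit gets H=3 under the intervention. S values become -6, -14, -10, -8, -16, 0, -12, -18; E[S|do(H=3)] = -10.5.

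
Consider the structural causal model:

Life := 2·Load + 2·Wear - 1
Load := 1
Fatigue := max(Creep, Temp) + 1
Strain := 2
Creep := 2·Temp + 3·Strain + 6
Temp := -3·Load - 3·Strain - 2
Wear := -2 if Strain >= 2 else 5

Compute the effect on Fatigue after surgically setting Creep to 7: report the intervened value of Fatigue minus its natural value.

Under do(Creep=7), the mechanism Creep := 2·Temp + 3·Strain + 6 is discarded; Creep is fixed at 7.
Temp = -3·Load - 3·Strain - 2  [with Load=1, Strain=2]  = -11
Fatigue = max(Creep, Temp) + 1  [with Creep=7, Temp=-11]  = 8
Without intervention: Temp = -3·Load - 3·Strain - 2  [with Load=1, Strain=2]  = -11; Creep = 2·Temp + 3·Strain + 6  [with Temp=-11, Strain=2]  = -10; Fatigue = max(Creep, Temp) + 1  [with Creep=-10, Temp=-11]  = -9.
Change = 8 − (-9) = 17.

17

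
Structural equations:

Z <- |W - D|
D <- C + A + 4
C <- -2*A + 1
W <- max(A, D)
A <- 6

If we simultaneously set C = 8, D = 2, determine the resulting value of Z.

4

Under do(C = 8, D = 2), each intervened variable's structural equation is replaced by its fixed value.
W = max(A, D)  [with A=6, D=2]  = 6
Z = |W - D|  [with W=6, D=2]  = 4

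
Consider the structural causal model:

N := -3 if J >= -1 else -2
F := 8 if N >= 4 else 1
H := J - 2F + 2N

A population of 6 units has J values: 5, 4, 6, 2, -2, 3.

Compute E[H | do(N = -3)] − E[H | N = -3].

-1

The intervention sets N=-3 in all 6 units regardless of J. Recomputing H per unit gives -3, -4, -2, -6, -10, -5; average -5.
Observing N=-3 restricts to units where N's equation naturally yields -3: J ∈ {5, 4, 6, 2, 3}. In that subpopulation H = -3, -4, -2, -6, -5, mean -4.
Difference = -5 − (-4) = -1.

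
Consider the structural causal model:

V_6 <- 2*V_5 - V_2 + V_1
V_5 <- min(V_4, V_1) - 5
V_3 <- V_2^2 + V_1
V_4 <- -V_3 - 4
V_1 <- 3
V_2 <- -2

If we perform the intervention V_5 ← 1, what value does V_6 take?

7

The intervention breaks the incoming arrows to V_5: V_5 <- min(V_4, V_1) - 5 no longer applies, and V_5 = 1.
V_6 = 2*V_5 - V_2 + V_1  [with V_5=1, V_2=-2, V_1=3]  = 7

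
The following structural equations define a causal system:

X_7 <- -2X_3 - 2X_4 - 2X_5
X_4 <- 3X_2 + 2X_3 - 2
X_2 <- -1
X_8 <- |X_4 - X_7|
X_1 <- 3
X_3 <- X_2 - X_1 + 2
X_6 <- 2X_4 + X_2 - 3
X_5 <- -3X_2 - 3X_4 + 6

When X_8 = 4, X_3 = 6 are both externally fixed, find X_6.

The joint intervention fixes X_8 = 4, X_3 = 6, removing each variable's own equation.
X_4 = 3X_2 + 2X_3 - 2  [with X_2=-1, X_3=6]  = 7
X_6 = 2X_4 + X_2 - 3  [with X_4=7, X_2=-1]  = 10

10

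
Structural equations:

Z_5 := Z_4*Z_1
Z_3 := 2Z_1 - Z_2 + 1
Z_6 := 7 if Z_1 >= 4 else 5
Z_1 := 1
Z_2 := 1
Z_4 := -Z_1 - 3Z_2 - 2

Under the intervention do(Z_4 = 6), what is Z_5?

Intervening sets Z_4 = 6 and removes its equation (Z_4 := -Z_1 - 3Z_2 - 2).
Z_5 = Z_4*Z_1  [with Z_4=6, Z_1=1]  = 6

6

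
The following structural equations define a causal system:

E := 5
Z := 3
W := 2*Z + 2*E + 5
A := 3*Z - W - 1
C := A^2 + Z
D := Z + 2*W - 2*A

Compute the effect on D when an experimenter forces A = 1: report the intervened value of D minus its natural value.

Under do(A=1), the mechanism A := 3*Z - W - 1 is discarded; A is fixed at 1.
W = 2*Z + 2*E + 5  [with Z=3, E=5]  = 21
D = Z + 2*W - 2*A  [with Z=3, W=21, A=1]  = 43
Without intervention: W = 2*Z + 2*E + 5  [with Z=3, E=5]  = 21; A = 3*Z - W - 1  [with Z=3, W=21]  = -13; D = Z + 2*W - 2*A  [with Z=3, W=21, A=-13]  = 71.
Change = 43 − 71 = -28.

-28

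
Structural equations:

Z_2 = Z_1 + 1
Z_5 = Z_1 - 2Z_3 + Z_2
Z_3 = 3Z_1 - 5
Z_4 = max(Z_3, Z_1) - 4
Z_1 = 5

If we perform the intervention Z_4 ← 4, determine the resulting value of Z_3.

10

Under do(Z_4=4), the mechanism Z_4 = max(Z_3, Z_1) - 4 is discarded; Z_4 is fixed at 4.
Since Z_3 is not a descendant of the intervened variable, it is unaffected.
Z_3 = 3Z_1 - 5  [with Z_1=5]  = 10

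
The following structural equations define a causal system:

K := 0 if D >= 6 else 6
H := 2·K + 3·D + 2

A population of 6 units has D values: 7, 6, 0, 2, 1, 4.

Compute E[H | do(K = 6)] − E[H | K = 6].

Every unit gets K=6 under the intervention. H values become 35, 32, 14, 20, 17, 26; E[H|do(K=6)] = 24.
E[H|K=6] averages over only the 4 units with K=6 (D = 0, 2, 1, 4): H = 14, 20, 17, 26, mean 19.25.
Difference = 24 − 19.25 = 4.75.

4.75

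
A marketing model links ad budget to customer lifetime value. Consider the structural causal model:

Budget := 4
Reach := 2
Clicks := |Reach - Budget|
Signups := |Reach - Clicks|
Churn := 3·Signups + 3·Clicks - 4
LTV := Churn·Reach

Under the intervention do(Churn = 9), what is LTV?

The intervention breaks the incoming arrows to Churn: Churn := 3·Signups + 3·Clicks - 4 no longer applies, and Churn = 9.
LTV = Churn·Reach  [with Churn=9, Reach=2]  = 18

18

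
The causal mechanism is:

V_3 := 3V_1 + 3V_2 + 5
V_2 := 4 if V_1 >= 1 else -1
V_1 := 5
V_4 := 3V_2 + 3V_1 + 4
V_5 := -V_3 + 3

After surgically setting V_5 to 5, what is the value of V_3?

32

do(V_5=5) replaces the equation V_5 := -V_3 + 3 with the constant V_5 = 5.
V_3 is not downstream of the intervention, so its value is determined by the original equations.
V_2 = 4 if V_1 >= 1 else -1  [with V_1=5]  = 4
V_3 = 3V_1 + 3V_2 + 5  [with V_1=5, V_2=4]  = 32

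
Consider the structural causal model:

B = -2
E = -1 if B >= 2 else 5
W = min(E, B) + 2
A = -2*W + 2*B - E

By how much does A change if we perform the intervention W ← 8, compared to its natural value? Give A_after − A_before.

-16

The intervention breaks the incoming arrows to W: W = min(E, B) + 2 no longer applies, and W = 8.
E = -1 if B >= 2 else 5  [with B=-2]  = 5
A = -2*W + 2*B - E  [with W=8, B=-2, E=5]  = -25
Without intervention: E = -1 if B >= 2 else 5  [with B=-2]  = 5; W = min(E, B) + 2  [with E=5, B=-2]  = 0; A = -2*W + 2*B - E  [with W=0, B=-2, E=5]  = -9.
Change = -25 − (-9) = -16.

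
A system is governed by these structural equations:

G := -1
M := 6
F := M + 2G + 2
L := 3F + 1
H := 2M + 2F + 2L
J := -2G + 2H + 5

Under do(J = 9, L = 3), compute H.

Setting J = 9, L = 3 by intervention discards those variables' equations.
F = M + 2G + 2  [with M=6, G=-1]  = 6
H = 2M + 2F + 2L  [with M=6, F=6, L=3]  = 30

30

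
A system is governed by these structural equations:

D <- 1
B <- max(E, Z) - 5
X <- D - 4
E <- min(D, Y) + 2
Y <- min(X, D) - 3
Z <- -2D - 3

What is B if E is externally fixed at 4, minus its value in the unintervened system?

The intervention breaks the incoming arrows to E: E <- min(D, Y) + 2 no longer applies, and E = 4.
Z = -2D - 3  [with D=1]  = -5
B = max(E, Z) - 5  [with E=4, Z=-5]  = -1
Without intervention: X = D - 4  [with D=1]  = -3; Y = min(X, D) - 3  [with X=-3, D=1]  = -6; Z = -2D - 3  [with D=1]  = -5; E = min(D, Y) + 2  [with D=1, Y=-6]  = -4; B = max(E, Z) - 5  [with E=-4, Z=-5]  = -9.
Change = -1 − (-9) = 8.

8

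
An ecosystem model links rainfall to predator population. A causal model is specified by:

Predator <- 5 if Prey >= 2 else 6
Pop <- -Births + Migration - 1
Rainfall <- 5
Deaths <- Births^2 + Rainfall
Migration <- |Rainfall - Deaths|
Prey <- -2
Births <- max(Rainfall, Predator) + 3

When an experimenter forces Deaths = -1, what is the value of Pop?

-4

Under do(Deaths=-1), the mechanism Deaths <- Births^2 + Rainfall is discarded; Deaths is fixed at -1.
Predator = 5 if Prey >= 2 else 6  [with Prey=-2]  = 6
Births = max(Rainfall, Predator) + 3  [with Rainfall=5, Predator=6]  = 9
Migration = |Rainfall - Deaths|  [with Rainfall=5, Deaths=-1]  = 6
Pop = -Births + Migration - 1  [with Births=9, Migration=6]  = -4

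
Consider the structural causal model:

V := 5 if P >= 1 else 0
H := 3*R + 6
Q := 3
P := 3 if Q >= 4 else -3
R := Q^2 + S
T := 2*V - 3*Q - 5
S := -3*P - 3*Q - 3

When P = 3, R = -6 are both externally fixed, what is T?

Setting P = 3, R = -6 by intervention discards those variables' equations.
V = 5 if P >= 1 else 0  [with P=3]  = 5
T = 2*V - 3*Q - 5  [with V=5, Q=3]  = -4

-4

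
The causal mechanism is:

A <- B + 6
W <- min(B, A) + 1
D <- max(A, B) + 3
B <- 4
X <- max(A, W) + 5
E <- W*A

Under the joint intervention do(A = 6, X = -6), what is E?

30

Setting A = 6, X = -6 by intervention discards those variables' equations.
W = min(B, A) + 1  [with B=4, A=6]  = 5
E = W*A  [with W=5, A=6]  = 30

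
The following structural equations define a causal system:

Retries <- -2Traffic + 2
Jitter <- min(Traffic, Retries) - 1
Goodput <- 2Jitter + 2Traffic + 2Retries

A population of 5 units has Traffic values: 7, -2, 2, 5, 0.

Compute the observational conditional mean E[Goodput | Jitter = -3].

-2

E[Goodput|Jitter=-3] averages over only the 2 units with Jitter=-3 (Traffic = -2, 2): Goodput = 2, -6, mean -2.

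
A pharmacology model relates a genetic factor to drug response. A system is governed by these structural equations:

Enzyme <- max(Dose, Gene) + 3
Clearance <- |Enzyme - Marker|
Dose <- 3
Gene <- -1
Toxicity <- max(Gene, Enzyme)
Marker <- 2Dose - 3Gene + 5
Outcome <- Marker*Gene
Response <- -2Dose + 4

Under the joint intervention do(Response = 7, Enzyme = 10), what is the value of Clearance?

4

The joint intervention fixes Response = 7, Enzyme = 10, removing each variable's own equation.
Marker = 2Dose - 3Gene + 5  [with Dose=3, Gene=-1]  = 14
Clearance = |Enzyme - Marker|  [with Enzyme=10, Marker=14]  = 4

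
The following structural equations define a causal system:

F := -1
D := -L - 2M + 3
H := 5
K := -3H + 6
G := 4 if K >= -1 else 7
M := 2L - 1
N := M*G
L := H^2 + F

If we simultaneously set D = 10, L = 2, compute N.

21

Under do(D = 10, L = 2), each intervened variable's structural equation is replaced by its fixed value.
K = -3H + 6  [with H=5]  = -9
M = 2L - 1  [with L=2]  = 3
G = 4 if K >= -1 else 7  [with K=-9]  = 7
N = M*G  [with M=3, G=7]  = 21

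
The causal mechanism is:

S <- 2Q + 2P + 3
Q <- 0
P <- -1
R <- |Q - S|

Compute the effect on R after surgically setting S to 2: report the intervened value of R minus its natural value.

The intervention breaks the incoming arrows to S: S <- 2Q + 2P + 3 no longer applies, and S = 2.
R = |Q - S|  [with Q=0, S=2]  = 2
Without intervention: S = 2Q + 2P + 3  [with Q=0, P=-1]  = 1; R = |Q - S|  [with Q=0, S=1]  = 1.
Change = 2 − 1 = 1.

1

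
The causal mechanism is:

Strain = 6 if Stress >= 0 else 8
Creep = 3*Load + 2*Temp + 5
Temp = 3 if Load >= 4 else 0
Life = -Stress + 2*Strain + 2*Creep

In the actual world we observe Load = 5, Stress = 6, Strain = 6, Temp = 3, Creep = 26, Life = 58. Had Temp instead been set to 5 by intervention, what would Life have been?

Under do(Temp=5), the mechanism Temp = 3 if Load >= 4 else 0 is discarded; Temp is fixed at 5.
Strain = 6 if Stress >= 0 else 8  [with Stress=6]  = 6
Creep = 3*Load + 2*Temp + 5  [with Load=5, Temp=5]  = 30
Life = -Stress + 2*Strain + 2*Creep  [with Stress=6, Strain=6, Creep=30]  = 66

66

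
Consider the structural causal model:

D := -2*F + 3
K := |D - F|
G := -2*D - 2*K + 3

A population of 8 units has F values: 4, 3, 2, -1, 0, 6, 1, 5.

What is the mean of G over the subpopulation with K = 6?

Conditioning on K=6 selects the 2 unit(s) with F ∈ {3, -1}. Their G values: -3, -19. Mean = -11.

-11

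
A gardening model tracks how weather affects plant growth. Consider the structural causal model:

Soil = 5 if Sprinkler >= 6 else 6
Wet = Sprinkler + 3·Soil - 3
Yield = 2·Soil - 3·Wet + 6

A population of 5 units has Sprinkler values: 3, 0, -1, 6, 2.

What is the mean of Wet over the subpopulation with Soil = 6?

16

E[Wet|Soil=6] averages over only the 4 units with Soil=6 (Sprinkler = 3, 0, -1, 2): Wet = 18, 15, 14, 17, mean 16.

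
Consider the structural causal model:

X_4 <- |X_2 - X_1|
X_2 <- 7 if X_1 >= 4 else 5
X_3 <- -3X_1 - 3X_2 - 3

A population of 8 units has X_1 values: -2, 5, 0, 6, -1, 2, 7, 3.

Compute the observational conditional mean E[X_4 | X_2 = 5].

E[X_4|X_2=5] averages over only the 5 units with X_2=5 (X_1 = -2, 0, -1, 2, 3): X_4 = 7, 5, 6, 3, 2, mean 4.6.

4.6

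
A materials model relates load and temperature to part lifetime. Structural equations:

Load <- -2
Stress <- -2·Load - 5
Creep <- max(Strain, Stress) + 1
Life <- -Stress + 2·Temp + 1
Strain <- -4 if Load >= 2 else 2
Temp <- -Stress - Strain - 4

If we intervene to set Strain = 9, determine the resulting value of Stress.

-1

Under do(Strain=9), the mechanism Strain <- -4 if Load >= 2 else 2 is discarded; Strain is fixed at 9.
Since Stress is not a descendant of the intervened variable, it is unaffected.
Stress = -2·Load - 5  [with Load=-2]  = -1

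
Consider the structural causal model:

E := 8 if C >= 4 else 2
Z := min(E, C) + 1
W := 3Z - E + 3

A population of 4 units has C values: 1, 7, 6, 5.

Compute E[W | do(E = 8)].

12.25

Every unit gets E=8 under the intervention. W values become 1, 19, 16, 13; E[W|do(E=8)] = 12.25.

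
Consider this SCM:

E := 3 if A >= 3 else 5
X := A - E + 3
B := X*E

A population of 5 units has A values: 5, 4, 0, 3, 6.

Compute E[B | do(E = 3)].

10.8

Every unit gets E=3 under the intervention. B values become 15, 12, 0, 9, 18; E[B|do(E=3)] = 10.8.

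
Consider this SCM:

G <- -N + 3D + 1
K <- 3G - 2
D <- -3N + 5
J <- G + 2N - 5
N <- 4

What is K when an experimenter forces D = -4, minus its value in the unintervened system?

do(D=-4) replaces the equation D <- -3N + 5 with the constant D = -4.
G = -N + 3D + 1  [with N=4, D=-4]  = -15
K = 3G - 2  [with G=-15]  = -47
Without intervention: D = -3N + 5  [with N=4]  = -7; G = -N + 3D + 1  [with N=4, D=-7]  = -24; K = 3G - 2  [with G=-24]  = -74.
Change = -47 − (-74) = 27.

27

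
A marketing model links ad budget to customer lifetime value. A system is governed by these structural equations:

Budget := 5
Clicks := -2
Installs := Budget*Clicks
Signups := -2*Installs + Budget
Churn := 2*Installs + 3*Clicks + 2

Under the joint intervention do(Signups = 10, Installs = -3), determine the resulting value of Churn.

The joint intervention fixes Signups = 10, Installs = -3, removing each variable's own equation.
Churn = 2*Installs + 3*Clicks + 2  [with Installs=-3, Clicks=-2]  = -10

-10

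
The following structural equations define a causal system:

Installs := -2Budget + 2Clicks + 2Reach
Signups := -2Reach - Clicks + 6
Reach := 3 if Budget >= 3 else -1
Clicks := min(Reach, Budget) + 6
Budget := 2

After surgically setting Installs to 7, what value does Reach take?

-1

The intervention breaks the incoming arrows to Installs: Installs := -2Budget + 2Clicks + 2Reach no longer applies, and Installs = 7.
Since Reach is not a descendant of the intervened variable, it is unaffected.
Reach = 3 if Budget >= 3 else -1  [with Budget=2]  = -1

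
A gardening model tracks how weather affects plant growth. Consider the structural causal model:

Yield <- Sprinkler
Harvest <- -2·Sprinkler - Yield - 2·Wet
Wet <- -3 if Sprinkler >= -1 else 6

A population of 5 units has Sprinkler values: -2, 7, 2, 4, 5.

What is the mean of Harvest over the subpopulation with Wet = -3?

-7.5

Observing Wet=-3 restricts to units where Wet's equation naturally yields -3: Sprinkler ∈ {7, 2, 4, 5}. In that subpopulation Harvest = -15, 0, -6, -9, mean -7.5.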